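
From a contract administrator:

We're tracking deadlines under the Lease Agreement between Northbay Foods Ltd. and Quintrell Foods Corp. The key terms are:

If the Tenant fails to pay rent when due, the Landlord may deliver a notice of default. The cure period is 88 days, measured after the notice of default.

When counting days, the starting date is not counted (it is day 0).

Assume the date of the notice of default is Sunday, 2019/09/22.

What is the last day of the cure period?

The last day of the cure period: 2019/09/22 + 88 days = 2019/12/19.

2019/12/19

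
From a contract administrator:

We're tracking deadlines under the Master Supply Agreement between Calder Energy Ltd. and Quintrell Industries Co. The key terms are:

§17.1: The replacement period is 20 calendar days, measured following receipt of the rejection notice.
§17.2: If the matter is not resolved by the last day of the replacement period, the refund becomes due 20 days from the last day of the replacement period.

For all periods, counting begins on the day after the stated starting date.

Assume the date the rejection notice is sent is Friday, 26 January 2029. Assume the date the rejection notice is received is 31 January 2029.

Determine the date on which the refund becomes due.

12 March 2029

Adding 20 calendar days to 31 January 2029 gives 20 February 2029, which is the last day of the replacement period.
The date on which the refund becomes due: 20 calendar days after 20 February 2029 is 12 March 2029.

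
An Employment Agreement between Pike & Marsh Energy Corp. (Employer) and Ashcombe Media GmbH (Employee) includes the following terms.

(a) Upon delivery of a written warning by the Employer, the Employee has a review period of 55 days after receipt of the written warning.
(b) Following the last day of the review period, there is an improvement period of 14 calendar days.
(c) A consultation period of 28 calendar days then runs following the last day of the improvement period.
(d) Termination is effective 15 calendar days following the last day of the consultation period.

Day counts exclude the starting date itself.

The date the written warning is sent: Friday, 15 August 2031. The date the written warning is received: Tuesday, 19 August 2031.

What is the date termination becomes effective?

9 December 2031

The last day of the review period: 19 August 2031 + 55 days = 13 October 2031.
The last day of the improvement period: 13 October 2031 + 14 days = 27 October 2031.
The last day of the consultation period: 27 October 2031 + 28 days = 24 November 2031.
Adding 15 calendar days to 24 November 2031 gives 9 December 2031, which is the date termination becomes effective.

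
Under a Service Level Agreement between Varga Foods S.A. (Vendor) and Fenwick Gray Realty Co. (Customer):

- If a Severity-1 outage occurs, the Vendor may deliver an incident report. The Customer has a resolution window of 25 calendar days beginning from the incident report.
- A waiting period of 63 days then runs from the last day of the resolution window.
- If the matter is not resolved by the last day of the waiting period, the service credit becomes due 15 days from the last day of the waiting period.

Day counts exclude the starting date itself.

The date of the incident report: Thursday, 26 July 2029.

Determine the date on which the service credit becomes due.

6 November 2029

The last day of the resolution window: 26 July 2029 + 25 days = 20 August 2029.
Adding 63 calendar days to 20 August 2029 gives 22 October 2029, which is the last day of the waiting period.
The date on which the service credit becomes due: 15 calendar days after 22 October 2029 is 6 November 2029.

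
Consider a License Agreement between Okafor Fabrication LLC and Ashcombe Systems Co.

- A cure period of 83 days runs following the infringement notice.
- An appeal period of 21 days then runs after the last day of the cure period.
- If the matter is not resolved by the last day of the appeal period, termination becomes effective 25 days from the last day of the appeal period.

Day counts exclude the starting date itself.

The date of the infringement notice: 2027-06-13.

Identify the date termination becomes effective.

The last day of the cure period: 83 calendar days after 2027-06-13 is 2027-09-04.
The last day of the appeal period: 2027-09-04 + 21 days = 2027-09-25.
Adding 25 calendar days to 2027-09-25 gives 2027-10-20, which is the date termination becomes effective.

2027-10-20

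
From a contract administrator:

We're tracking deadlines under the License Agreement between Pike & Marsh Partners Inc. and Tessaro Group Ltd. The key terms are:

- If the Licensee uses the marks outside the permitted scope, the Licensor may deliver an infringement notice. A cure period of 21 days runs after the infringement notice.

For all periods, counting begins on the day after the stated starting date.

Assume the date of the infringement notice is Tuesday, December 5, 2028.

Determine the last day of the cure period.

The last day of the cure period: December 5, 2028 + 21 days = December 26, 2028.

December 26, 2028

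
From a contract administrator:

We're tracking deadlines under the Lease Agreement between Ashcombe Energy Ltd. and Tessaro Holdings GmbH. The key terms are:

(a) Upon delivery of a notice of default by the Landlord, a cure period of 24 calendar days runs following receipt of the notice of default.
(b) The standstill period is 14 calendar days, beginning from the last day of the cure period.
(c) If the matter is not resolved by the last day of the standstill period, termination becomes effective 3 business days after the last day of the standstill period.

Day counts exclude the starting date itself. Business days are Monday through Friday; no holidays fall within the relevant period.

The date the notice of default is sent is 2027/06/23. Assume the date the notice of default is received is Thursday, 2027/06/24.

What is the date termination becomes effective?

2027/08/04

Adding 24 calendar days to 2027/06/24 gives 2027/07/18, which is the last day of the cure period.
Adding 14 calendar days to 2027/07/18 gives 2027/08/01, which is the last day of the standstill period.
The date termination becomes effective: counting 3 business days from Sunday, 2027/08/01 (Aug 2, Aug 3, Aug 4, skipping weekends) reaches Wednesday, 2027/08/04.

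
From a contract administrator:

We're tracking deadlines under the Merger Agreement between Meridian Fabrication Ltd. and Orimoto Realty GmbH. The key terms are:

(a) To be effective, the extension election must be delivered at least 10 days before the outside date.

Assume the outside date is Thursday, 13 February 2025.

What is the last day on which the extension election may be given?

13 February 2025 minus 10 days is 3 February 2025.

3 February 2025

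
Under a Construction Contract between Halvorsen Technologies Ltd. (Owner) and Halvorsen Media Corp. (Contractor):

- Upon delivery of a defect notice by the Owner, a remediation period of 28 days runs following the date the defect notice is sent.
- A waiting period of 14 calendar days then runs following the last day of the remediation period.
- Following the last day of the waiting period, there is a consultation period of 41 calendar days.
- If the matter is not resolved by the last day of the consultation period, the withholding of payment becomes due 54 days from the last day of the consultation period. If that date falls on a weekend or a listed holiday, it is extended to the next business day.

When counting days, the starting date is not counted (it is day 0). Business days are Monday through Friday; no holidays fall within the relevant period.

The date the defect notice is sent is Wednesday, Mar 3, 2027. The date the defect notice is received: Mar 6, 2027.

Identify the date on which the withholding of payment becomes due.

The last day of the remediation period: 28 calendar days after Mar 3, 2027 is Mar 31, 2027.
Adding 14 calendar days to Mar 31, 2027 gives Apr 14, 2027, which is the last day of the waiting period.
Adding 41 calendar days to Apr 14, 2027 gives May 25, 2027, which is the last day of the consultation period.
The date on which the withholding of payment becomes due: May 25, 2027 + 54 days = Jul 18, 2027. That falls on a Sunday, so it rolls to the next business day, Monday, Jul 19, 2027.

Jul 19, 2027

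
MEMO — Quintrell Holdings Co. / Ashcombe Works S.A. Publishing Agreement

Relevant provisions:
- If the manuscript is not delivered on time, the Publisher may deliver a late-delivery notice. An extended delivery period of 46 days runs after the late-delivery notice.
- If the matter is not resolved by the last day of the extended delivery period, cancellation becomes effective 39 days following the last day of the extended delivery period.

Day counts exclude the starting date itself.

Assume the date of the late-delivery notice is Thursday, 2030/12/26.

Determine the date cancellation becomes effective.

2031/03/21

Adding 46 calendar days to 2030/12/26 gives 2031/02/10, which is the last day of the extended delivery period.
Adding 39 calendar days to 2031/02/10 gives 2031/03/21, which is the date cancellation becomes effective.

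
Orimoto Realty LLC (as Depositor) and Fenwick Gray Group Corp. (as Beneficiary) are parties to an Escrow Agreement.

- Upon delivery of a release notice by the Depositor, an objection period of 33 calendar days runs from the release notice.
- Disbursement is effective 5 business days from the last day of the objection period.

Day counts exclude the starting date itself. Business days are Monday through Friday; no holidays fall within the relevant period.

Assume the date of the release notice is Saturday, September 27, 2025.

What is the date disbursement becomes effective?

November 6, 2025

The last day of the objection period: September 27, 2025 + 33 days = October 30, 2025.
The date disbursement becomes effective: counting 5 business days from Thursday, October 30, 2025 (Oct 31, Nov 3, Nov 4, Nov 5, Nov 6, skipping weekends) reaches Thursday, November 6, 2025.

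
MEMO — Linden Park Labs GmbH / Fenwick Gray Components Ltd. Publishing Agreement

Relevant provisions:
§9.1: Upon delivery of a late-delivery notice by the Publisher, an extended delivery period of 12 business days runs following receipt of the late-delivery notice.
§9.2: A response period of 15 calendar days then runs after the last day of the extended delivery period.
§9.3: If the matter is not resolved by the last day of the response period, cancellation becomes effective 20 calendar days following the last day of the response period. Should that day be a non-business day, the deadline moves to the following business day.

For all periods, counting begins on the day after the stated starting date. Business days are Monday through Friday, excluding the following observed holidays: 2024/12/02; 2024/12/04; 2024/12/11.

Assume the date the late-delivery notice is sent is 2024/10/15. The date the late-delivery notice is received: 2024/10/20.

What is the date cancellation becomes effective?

The last day of the extended delivery period: counting 12 business days from Sunday, 2024/10/20 (Oct 21, Oct 22, Oct 23, Oct 24, …, Nov 1, Nov 4, Nov 5, skipping weekends) reaches Tuesday, 2024/11/05.
Adding 15 calendar days to 2024/11/05 gives 2024/11/20, which is the last day of the response period.
Adding 20 calendar days to 2024/11/20 gives 2024/12/10, which is the date cancellation becomes effective. 2024/12/10 is a Tuesday and is not a listed holiday, so no roll-forward applies.

2024/12/10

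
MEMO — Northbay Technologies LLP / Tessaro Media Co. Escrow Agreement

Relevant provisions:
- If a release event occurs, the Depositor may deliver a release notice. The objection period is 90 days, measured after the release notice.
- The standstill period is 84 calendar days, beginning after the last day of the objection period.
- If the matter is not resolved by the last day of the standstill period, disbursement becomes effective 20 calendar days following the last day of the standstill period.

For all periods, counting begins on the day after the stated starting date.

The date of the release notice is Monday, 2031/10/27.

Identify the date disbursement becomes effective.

2032/05/08

The last day of the objection period: 2031/10/27 + 90 days = 2032/01/25.
The last day of the standstill period: 2032/01/25 + 84 days = 2032/04/18.
The date disbursement becomes effective: 2032/04/18 + 20 days = 2032/05/08.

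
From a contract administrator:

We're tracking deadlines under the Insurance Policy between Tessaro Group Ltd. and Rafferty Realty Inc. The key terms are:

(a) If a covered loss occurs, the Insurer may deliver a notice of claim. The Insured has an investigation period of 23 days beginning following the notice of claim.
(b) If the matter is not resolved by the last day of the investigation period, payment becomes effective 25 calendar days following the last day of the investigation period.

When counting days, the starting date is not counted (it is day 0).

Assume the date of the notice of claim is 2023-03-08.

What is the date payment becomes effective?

2023-04-25

The last day of the investigation period: 2023-03-08 + 23 days = 2023-03-31.
The date payment becomes effective: 25 calendar days after 2023-03-31 is 2023-04-25.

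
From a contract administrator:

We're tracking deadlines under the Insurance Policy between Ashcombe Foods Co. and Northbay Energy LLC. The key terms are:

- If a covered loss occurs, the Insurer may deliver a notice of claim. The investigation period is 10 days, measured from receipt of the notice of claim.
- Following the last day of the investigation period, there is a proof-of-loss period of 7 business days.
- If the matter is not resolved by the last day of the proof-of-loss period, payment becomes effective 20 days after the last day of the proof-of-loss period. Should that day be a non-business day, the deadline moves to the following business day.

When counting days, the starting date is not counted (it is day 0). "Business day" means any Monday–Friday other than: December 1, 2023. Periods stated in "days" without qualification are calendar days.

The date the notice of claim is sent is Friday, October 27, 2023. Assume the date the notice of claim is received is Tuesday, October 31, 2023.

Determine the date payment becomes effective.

The last day of the investigation period: 10 calendar days after October 31, 2023 is November 10, 2023.
The last day of the proof-of-loss period: 7 business days after Friday, November 10, 2023, skipping weekends — Nov 13, Nov 14, Nov 15, Nov 16, Nov 17, Nov 20, Nov 21 — lands on Tuesday, November 21, 2023.
The date payment becomes effective: 20 calendar days after November 21, 2023 is December 11, 2023. December 11, 2023 is a Monday and is not a listed holiday, so no roll-forward applies.

December 11, 2023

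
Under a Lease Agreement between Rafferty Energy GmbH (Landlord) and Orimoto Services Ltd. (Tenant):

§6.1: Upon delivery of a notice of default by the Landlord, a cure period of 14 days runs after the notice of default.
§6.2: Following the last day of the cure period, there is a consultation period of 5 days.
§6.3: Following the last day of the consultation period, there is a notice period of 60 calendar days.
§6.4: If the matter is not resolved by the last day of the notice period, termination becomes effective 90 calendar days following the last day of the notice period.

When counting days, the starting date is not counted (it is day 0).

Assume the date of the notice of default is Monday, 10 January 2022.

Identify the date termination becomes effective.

28 June 2022

The last day of the cure period: 10 January 2022 + 14 days = 24 January 2022.
The last day of the consultation period: 5 calendar days after 24 January 2022 is 29 January 2022.
Adding 60 calendar days to 29 January 2022 gives 30 March 2022, which is the last day of the notice period.
Adding 90 calendar days to 30 March 2022 gives 28 June 2022, which is the date termination becomes effective.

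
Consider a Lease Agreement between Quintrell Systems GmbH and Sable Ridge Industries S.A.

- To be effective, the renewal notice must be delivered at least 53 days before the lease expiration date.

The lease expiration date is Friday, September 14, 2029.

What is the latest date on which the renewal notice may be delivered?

July 23, 2029

Counting back 53 calendar days from September 14, 2029 gives July 23, 2029.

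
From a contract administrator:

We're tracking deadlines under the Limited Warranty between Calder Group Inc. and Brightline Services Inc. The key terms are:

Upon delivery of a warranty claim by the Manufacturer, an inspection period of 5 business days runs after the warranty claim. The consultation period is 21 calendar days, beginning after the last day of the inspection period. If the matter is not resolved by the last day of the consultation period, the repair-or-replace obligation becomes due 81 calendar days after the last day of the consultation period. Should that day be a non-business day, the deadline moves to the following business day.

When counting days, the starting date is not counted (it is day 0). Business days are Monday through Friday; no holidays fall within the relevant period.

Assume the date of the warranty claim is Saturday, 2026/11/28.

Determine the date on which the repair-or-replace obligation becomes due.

The last day of the inspection period: 5 business days after Saturday, 2026/11/28, skipping weekends — Nov 30, Dec 1, Dec 2, Dec 3, Dec 4 — lands on Friday, 2026/12/04.
The last day of the consultation period: 2026/12/04 + 21 days = 2026/12/25.
The date on which the repair-or-replace obligation becomes due: 81 calendar days after 2026/12/25 is 2027/03/16. 2027/03/16 is a Tuesday, so no roll-forward applies.

2027/03/16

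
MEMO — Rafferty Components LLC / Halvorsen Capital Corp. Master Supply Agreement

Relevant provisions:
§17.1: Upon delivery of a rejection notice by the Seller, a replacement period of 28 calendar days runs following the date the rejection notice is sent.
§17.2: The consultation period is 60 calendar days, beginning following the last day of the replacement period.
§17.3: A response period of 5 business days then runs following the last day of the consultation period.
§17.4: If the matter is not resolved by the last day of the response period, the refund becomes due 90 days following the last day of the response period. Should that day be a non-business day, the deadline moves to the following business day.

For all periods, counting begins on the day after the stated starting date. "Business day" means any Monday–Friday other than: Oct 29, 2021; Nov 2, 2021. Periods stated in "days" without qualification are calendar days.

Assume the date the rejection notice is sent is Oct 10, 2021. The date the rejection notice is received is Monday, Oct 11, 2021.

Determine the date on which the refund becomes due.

Adding 28 calendar days to Oct 10, 2021 gives Nov 7, 2021, which is the last day of the replacement period.
The last day of the consultation period: 60 calendar days after Nov 7, 2021 is Jan 6, 2022.
The last day of the response period: 5 business days after Thursday, Jan 6, 2022, skipping weekends — Jan 7, Jan 10, Jan 11, Jan 12, Jan 13 — lands on Thursday, Jan 13, 2022.
Adding 90 calendar days to Jan 13, 2022 gives Apr 13, 2022, which is the date on which the refund becomes due. Apr 13, 2022 is a Wednesday and is not a listed holiday, so no roll-forward applies.

Apr 13, 2022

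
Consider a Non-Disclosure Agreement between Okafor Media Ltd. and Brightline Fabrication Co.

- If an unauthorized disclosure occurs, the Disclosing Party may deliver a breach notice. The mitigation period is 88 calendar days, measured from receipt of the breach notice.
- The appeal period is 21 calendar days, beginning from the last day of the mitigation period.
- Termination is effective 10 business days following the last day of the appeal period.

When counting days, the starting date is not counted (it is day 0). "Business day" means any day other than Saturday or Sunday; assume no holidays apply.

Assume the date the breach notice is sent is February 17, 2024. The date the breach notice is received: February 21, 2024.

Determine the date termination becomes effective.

June 21, 2024

The last day of the mitigation period: 88 calendar days after February 21, 2024 is May 19, 2024.
Adding 21 calendar days to May 19, 2024 gives June 9, 2024, which is the last day of the appeal period.
From Sunday, June 9, 2024, 10 business days (Jun 10, Jun 11, Jun 12, Jun 13, Jun 14, Jun 17, Jun 18, Jun 19, Jun 20, Jun 21, skipping weekends) brings us to Friday, June 21, 2024, which is the date termination becomes effective.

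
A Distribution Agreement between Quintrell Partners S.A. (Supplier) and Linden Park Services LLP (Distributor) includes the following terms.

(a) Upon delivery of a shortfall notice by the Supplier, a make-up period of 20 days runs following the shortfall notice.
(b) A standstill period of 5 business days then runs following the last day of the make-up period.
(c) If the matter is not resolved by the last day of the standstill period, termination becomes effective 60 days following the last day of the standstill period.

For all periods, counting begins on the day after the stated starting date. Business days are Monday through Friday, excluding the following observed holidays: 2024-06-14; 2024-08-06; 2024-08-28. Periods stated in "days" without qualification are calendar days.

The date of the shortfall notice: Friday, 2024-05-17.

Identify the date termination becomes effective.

2024-08-12

The last day of the make-up period: 2024-05-17 + 20 days = 2024-06-06.
From Thursday, 2024-06-06, 5 business days (Jun 7, Jun 10, Jun 11, Jun 12, Jun 13, skipping weekends) brings us to Thursday, 2024-06-13, which is the last day of the standstill period.
The date termination becomes effective: 60 calendar days after 2024-06-13 is 2024-08-12.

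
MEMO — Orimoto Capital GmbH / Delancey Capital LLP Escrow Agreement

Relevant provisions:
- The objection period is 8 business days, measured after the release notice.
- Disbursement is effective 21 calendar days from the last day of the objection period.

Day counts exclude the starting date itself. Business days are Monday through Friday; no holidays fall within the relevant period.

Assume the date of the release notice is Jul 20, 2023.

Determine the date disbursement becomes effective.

The last day of the objection period: 8 business days after Thursday, Jul 20, 2023, skipping weekends — Jul 21, Jul 24, Jul 25, Jul 26, Jul 27, Jul 28, Jul 31, Aug 1 — lands on Tuesday, Aug 1, 2023.
The date disbursement becomes effective: Aug 1, 2023 + 21 days = Aug 22, 2023.

Aug 22, 2023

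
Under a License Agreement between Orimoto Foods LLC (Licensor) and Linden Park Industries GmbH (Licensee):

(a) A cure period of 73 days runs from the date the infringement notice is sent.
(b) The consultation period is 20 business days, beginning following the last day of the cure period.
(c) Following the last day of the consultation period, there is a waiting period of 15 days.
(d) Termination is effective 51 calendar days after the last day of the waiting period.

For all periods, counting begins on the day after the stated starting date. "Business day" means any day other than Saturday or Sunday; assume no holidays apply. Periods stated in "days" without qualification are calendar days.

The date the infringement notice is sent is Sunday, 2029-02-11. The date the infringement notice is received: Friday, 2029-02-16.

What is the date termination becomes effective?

2029-07-28

Adding 73 calendar days to 2029-02-11 gives 2029-04-25, which is the last day of the cure period.
The last day of the consultation period: counting 20 business days from Wednesday, 2029-04-25 (Apr 26, Apr 27, Apr 30, May 1, …, May 21, May 22, May 23, skipping weekends) reaches Wednesday, 2029-05-23.
Adding 15 calendar days to 2029-05-23 gives 2029-06-07, which is the last day of the waiting period.
The date termination becomes effective: 51 calendar days after 2029-06-07 is 2029-07-28.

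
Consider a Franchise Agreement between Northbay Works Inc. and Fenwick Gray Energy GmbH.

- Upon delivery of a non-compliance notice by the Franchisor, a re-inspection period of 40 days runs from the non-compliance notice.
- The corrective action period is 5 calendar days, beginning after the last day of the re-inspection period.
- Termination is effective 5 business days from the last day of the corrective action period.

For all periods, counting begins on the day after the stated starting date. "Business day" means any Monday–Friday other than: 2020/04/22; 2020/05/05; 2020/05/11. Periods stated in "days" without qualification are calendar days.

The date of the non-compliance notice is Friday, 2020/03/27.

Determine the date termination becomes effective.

2020/05/18

Adding 40 calendar days to 2020/03/27 gives 2020/05/06, which is the last day of the re-inspection period.
The last day of the corrective action period: 2020/05/06 + 5 days = 2020/05/11.
From Monday, 2020/05/11, 5 business days (May 12, May 13, May 14, May 15, May 18, skipping weekends) brings us to Monday, 2020/05/18, which is the date termination becomes effective.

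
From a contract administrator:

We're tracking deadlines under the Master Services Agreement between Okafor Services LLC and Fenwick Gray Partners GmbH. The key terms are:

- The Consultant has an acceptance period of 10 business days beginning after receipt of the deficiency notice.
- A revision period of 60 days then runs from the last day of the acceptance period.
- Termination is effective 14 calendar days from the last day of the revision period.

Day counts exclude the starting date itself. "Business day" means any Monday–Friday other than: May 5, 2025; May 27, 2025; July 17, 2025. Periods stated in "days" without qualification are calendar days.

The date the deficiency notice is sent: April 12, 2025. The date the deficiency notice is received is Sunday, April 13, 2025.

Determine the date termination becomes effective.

The last day of the acceptance period: 10 business days after Sunday, April 13, 2025, skipping weekends — Apr 14, Apr 15, Apr 16, Apr 17, Apr 18, Apr 21, Apr 22, Apr 23, Apr 24, Apr 25 — lands on Friday, April 25, 2025.
Adding 60 calendar days to April 25, 2025 gives June 24, 2025, which is the last day of the revision period.
The date termination becomes effective: June 24, 2025 + 14 days = July 8, 2025.

July 8, 2025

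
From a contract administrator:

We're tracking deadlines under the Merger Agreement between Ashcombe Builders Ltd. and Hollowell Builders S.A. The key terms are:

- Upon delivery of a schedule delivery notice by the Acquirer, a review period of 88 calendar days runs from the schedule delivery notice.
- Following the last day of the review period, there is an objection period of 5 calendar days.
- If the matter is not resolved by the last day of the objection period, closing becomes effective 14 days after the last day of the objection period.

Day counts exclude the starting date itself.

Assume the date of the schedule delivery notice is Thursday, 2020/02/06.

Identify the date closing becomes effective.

2020/05/23

The last day of the review period: 2020/02/06 + 88 days = 2020/05/04.
The last day of the objection period: 2020/05/04 + 5 days = 2020/05/09.
The date closing becomes effective: 2020/05/09 + 14 days = 2020/05/23.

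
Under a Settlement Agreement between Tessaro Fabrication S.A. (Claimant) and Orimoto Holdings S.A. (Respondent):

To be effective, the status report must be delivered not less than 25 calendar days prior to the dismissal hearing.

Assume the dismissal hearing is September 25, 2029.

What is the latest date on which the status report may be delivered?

Counting back 25 calendar days from September 25, 2029 gives August 31, 2029.

August 31, 2029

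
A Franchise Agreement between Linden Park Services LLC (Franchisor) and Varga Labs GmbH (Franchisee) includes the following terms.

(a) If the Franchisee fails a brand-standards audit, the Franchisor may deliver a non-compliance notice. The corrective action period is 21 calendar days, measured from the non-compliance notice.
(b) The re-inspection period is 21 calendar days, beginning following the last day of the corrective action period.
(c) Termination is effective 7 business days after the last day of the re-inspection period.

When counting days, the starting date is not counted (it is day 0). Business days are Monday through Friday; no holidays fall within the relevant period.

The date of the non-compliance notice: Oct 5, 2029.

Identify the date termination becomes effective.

The last day of the corrective action period: Oct 5, 2029 + 21 days = Oct 26, 2029.
The last day of the re-inspection period: 21 calendar days after Oct 26, 2029 is Nov 16, 2029.
The date termination becomes effective: counting 7 business days from Friday, Nov 16, 2029 (Nov 19, Nov 20, Nov 21, Nov 22, Nov 23, Nov 26, Nov 27, skipping weekends) reaches Tuesday, Nov 27, 2029.

Nov 27, 2029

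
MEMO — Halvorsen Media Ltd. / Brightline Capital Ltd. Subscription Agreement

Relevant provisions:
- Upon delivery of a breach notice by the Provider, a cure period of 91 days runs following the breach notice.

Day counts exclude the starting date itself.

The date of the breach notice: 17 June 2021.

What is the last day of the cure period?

16 September 2021

The last day of the cure period: 17 June 2021 + 91 days = 16 September 2021.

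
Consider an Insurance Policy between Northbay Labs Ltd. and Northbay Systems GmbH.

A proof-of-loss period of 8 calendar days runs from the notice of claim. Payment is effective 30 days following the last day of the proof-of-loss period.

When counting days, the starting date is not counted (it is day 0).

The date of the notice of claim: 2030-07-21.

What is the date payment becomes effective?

The last day of the proof-of-loss period: 8 calendar days after 2030-07-21 is 2030-07-29.
Adding 30 calendar days to 2030-07-29 gives 2030-08-28, which is the date payment becomes effective.

2030-08-28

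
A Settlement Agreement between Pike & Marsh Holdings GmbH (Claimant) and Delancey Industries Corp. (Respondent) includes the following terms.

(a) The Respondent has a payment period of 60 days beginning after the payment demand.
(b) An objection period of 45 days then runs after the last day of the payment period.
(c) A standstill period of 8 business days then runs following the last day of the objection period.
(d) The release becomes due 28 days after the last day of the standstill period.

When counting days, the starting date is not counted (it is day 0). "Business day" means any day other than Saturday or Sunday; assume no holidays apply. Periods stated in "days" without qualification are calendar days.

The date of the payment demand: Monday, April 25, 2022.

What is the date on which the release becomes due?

The last day of the payment period: April 25, 2022 + 60 days = June 24, 2022.
Adding 45 calendar days to June 24, 2022 gives August 8, 2022, which is the last day of the objection period.
The last day of the standstill period: counting 8 business days from Monday, August 8, 2022 (Aug 9, Aug 10, Aug 11, Aug 12, Aug 15, Aug 16, Aug 17, Aug 18, skipping weekends) reaches Thursday, August 18, 2022.
Adding 28 calendar days to August 18, 2022 gives September 15, 2022, which is the date on which the release becomes due.

September 15, 2022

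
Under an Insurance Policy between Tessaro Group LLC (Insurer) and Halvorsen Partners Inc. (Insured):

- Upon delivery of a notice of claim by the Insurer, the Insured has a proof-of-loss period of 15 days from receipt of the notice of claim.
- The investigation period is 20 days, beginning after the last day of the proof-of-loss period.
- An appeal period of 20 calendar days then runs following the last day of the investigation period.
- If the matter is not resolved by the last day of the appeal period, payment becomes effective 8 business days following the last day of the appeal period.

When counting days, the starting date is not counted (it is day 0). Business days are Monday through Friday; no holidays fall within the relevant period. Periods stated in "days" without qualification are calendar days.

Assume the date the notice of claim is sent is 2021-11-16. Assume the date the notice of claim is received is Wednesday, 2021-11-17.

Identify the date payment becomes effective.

2022-01-21

Adding 15 calendar days to 2021-11-17 gives 2021-12-02, which is the last day of the proof-of-loss period.
The last day of the investigation period: 20 calendar days after 2021-12-02 is 2021-12-22.
The last day of the appeal period: 20 calendar days after 2021-12-22 is 2022-01-11.
The date payment becomes effective: 8 business days after Tuesday, 2022-01-11, skipping weekends — Jan 12, Jan 13, Jan 14, Jan 17, Jan 18, Jan 19, Jan 20, Jan 21 — lands on Friday, 2022-01-21.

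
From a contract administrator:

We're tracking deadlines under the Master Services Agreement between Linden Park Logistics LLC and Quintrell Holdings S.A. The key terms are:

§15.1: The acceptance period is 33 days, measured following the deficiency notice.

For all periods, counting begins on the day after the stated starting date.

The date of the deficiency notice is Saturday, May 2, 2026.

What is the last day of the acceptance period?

June 4, 2026

The last day of the acceptance period: 33 calendar days after May 2, 2026 is June 4, 2026.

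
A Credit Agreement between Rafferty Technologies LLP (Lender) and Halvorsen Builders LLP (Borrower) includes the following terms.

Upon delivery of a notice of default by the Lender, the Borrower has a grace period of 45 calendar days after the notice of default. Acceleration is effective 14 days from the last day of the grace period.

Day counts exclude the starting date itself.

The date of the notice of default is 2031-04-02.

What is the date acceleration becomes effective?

The last day of the grace period: 45 calendar days after 2031-04-02 is 2031-05-17.
Adding 14 calendar days to 2031-05-17 gives 2031-05-31, which is the date acceleration becomes effective.

2031-05-31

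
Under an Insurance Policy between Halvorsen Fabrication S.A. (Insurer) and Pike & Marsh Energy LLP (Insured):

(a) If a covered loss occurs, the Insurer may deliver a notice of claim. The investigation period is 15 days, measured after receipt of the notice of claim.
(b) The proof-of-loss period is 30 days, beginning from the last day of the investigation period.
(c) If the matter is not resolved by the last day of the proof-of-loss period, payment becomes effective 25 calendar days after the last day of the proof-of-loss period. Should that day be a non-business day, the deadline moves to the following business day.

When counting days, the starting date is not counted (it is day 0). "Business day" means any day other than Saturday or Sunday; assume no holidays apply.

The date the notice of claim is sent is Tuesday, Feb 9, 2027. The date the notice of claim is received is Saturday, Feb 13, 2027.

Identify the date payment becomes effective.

The last day of the investigation period: 15 calendar days after Feb 13, 2027 is Feb 28, 2027.
Adding 30 calendar days to Feb 28, 2027 gives Mar 30, 2027, which is the last day of the proof-of-loss period.
The date payment becomes effective: Mar 30, 2027 + 25 days = Apr 24, 2027. That falls on a Saturday, so it rolls to the next business day, Monday, Apr 26, 2027.

Apr 26, 2027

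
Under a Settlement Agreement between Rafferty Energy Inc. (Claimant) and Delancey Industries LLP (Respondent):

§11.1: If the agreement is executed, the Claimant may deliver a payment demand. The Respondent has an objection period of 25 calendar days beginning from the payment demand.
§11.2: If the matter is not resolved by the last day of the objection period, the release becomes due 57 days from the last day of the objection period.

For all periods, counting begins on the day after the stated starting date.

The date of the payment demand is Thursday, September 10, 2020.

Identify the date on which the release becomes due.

December 1, 2020

Adding 25 calendar days to September 10, 2020 gives October 5, 2020, which is the last day of the objection period.
The date on which the release becomes due: October 5, 2020 + 57 days = December 1, 2020.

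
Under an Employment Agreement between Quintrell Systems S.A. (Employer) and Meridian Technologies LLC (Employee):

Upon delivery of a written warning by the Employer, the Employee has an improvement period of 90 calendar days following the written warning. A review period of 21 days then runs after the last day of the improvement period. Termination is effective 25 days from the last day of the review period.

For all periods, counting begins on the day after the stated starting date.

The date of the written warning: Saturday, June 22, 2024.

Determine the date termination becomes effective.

The last day of the improvement period: 90 calendar days after June 22, 2024 is September 20, 2024.
The last day of the review period: 21 calendar days after September 20, 2024 is October 11, 2024.
The date termination becomes effective: October 11, 2024 + 25 days = November 5, 2024.

November 5, 2024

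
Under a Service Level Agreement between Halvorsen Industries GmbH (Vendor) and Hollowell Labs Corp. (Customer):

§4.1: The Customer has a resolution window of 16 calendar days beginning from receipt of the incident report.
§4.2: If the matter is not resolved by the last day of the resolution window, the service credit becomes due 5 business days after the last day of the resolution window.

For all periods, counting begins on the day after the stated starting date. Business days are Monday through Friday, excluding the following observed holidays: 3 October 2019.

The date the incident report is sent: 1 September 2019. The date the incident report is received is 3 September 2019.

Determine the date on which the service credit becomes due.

26 September 2019

The last day of the resolution window: 16 calendar days after 3 September 2019 is 19 September 2019.
From Thursday, 19 September 2019, 5 business days (Sep 20, Sep 23, Sep 24, Sep 25, Sep 26, skipping weekends) brings us to Thursday, 26 September 2019, which is the date on which the service credit becomes due.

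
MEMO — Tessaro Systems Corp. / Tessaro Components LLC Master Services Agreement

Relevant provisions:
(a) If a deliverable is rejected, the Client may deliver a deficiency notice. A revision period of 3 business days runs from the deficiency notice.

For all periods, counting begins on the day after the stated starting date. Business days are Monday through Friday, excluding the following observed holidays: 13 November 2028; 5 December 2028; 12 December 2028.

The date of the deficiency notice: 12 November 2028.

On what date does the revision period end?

16 November 2028

The last day of the revision period: 3 business days after Sunday, 12 November 2028, skipping weekends and the listed holiday on Nov 13 — Nov 14, Nov 15, Nov 16 — lands on Thursday, 16 November 2028.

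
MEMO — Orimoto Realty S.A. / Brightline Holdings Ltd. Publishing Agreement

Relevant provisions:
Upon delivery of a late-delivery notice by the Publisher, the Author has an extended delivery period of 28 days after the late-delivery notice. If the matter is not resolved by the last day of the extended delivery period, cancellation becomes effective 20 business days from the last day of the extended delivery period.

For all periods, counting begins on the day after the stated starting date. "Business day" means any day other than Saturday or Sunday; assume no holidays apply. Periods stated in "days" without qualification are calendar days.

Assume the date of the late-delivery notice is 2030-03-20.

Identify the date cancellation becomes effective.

2030-05-15

Adding 28 calendar days to 2030-03-20 gives 2030-04-17, which is the last day of the extended delivery period.
The date cancellation becomes effective: counting 20 business days from Wednesday, 2030-04-17 (Apr 18, Apr 19, Apr 22, Apr 23, …, May 13, May 14, May 15, skipping weekends) reaches Wednesday, 2030-05-15.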